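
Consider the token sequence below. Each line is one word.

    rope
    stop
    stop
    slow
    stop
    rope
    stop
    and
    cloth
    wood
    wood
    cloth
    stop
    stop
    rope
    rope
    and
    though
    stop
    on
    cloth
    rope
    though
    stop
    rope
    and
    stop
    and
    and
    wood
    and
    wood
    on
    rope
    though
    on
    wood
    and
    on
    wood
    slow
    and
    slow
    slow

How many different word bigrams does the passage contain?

44 tokens → 43 bigram windows in total.
Repeated bigrams (each contributes count−1 duplicates):
  stop rope: 3
  and wood: 2
  on wood: 2
  rope and: 2
  rope stop: 2
  rope though: 2
  stop and: 2
  stop stop: 2
  … (2 more repeated)
11 duplicate windows → 43 − 11 = 32 distinct.

32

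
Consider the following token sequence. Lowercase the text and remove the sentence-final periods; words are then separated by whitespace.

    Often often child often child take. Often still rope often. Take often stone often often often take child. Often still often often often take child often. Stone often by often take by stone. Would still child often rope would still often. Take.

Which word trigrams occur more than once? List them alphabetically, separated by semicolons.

Trigram counts meeting the condition (more than once):
  often often often: 2
  often often take: 2
  often stone often: 2
  often take child: 2
  take child often: 2

often often often; often often take; often stone often; often take child; take child often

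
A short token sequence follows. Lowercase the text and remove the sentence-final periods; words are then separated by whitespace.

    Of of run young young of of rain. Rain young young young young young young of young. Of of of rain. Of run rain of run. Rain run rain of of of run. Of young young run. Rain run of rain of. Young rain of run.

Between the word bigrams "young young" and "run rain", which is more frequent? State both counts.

"young young" (7 vs 4)

"young young": 7 occurrences
"run rain": 4 occurrences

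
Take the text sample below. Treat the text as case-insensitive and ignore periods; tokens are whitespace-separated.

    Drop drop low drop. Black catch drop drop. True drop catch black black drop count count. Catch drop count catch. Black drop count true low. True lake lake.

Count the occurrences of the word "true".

3

Scanning the 28 tokens for "true":
  position 9: true
  position 24: true
  position 26: true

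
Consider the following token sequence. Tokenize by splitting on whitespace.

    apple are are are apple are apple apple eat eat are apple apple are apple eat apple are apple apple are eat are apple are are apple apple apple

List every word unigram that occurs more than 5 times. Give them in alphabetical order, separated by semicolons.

Unigram counts meeting the condition (more than 5 times):
  apple: 14
  are: 11

apple; are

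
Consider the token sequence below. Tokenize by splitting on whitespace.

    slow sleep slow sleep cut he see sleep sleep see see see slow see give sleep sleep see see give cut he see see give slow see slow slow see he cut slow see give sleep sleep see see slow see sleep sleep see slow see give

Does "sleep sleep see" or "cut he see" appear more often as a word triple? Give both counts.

"sleep sleep see" (4 vs 2)

"sleep sleep see": 4 occurrences
"cut he see": 2 occurrences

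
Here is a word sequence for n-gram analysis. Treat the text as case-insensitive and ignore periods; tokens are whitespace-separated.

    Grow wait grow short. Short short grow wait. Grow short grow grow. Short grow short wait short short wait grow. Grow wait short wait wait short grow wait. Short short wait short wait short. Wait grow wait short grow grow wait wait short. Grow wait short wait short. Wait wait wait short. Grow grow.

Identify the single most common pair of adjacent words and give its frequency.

"wait short", 11 times

Bigram frequencies (highest first):
  wait short: 11
  short wait: 8
  grow wait: 7
  short grow: 7
  wait grow: 4
  grow short: 4
  … (3 more, each ≤ 4)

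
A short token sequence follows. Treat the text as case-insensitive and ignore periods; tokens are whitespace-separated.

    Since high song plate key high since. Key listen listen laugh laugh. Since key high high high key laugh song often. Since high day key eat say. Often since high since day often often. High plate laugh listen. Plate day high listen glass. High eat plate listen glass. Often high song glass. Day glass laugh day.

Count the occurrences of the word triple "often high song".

Scanning the 54 overlapping trigram windows for "often high song":
  position 49–51: often high song

1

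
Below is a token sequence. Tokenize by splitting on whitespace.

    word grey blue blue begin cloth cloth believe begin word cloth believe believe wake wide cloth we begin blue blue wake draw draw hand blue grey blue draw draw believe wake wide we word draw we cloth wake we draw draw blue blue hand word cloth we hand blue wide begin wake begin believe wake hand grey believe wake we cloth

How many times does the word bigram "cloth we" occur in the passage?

Scanning the 60 overlapping bigram windows for "cloth we":
  position 16–17: cloth we
  position 46–47: cloth we

2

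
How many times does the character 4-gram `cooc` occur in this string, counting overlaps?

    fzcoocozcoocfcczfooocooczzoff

Sliding a length-4 window over the 29 characters (26 positions):
  position 3–6: cooc
  position 9–12: cooc
  position 21–24: cooc

3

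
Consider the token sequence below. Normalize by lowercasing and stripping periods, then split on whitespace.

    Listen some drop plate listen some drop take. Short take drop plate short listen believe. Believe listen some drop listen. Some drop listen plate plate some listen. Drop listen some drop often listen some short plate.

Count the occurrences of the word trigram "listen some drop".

5

Scanning the 34 overlapping trigram windows for "listen some drop":
  position 1–3: listen some drop
  position 5–7: listen some drop
  position 17–19: listen some drop
  position 20–22: listen some drop
  position 29–31: listen some drop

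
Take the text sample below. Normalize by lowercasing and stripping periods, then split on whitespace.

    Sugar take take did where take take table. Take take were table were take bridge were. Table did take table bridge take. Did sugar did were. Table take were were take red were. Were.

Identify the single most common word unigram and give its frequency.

Unigram frequencies (highest first):
  take: 11
  were: 8
  table: 5
  did: 4
  sugar: 2
  bridge: 2
  … (2 more, each ≤ 1)

"take", 11 times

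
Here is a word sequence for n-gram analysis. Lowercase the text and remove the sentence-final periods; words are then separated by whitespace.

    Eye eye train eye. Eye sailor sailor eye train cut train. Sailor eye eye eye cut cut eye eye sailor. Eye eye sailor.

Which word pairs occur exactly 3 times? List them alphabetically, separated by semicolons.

Bigram counts meeting the condition (exactly 3 times):
  eye sailor: 3
  sailor eye: 3

eye sailor; sailor eye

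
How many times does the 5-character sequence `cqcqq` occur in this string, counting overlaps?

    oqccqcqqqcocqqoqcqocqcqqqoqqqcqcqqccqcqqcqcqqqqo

Sliding a length-5 window over the 48 characters (44 positions):
  position 4–8: cqcqq
  position 20–24: cqcqq
  position 30–34: cqcqq
  position 36–40: cqcqq
  position 41–45: cqcqq

5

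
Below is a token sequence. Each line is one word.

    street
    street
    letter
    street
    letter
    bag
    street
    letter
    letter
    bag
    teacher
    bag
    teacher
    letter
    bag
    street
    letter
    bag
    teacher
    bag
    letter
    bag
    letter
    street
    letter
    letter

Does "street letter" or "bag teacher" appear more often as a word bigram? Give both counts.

"street letter": 5 occurrences
"bag teacher": 3 occurrences

"street letter" (5 vs 3)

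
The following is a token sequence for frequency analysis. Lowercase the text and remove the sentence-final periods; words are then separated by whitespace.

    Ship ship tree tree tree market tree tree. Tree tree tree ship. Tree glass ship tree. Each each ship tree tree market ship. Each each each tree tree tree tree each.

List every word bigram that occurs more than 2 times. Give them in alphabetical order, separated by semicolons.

Bigram counts meeting the condition (more than 2 times):
  each each: 3
  ship tree: 4
  tree tree: 10

each each; ship tree; tree tree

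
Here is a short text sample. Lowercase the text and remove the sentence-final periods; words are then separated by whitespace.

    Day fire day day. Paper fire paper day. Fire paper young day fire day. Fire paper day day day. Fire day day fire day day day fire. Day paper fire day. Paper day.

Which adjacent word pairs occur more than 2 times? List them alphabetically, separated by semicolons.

Bigram counts meeting the condition (more than 2 times):
  day day: 6
  day fire: 7
  day paper: 3
  fire day: 6
  fire paper: 3
  paper day: 3

day day; day fire; day paper; fire day; fire paper; paper day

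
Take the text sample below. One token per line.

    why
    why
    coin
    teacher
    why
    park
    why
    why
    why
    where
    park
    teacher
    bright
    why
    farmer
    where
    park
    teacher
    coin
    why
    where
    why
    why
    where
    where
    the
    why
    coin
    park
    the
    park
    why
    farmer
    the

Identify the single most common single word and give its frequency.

Unigram frequencies (highest first):
  why: 12
  park: 5
  where: 5
  coin: 3
  teacher: 3
  the: 3
  … (2 more, each ≤ 2)

"why", 12 times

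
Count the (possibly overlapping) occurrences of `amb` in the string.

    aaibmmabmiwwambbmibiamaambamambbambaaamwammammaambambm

Sliding a length-3 window over the 54 characters (52 positions):
  position 13–15: amb
  position 24–26: amb
  position 29–31: amb
  position 33–35: amb
  position 48–50: amb
  position 51–53: amb

6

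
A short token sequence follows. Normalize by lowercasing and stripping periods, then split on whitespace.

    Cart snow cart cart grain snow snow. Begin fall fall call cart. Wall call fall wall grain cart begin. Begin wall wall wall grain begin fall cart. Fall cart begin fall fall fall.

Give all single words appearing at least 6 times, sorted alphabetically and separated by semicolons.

Unigram counts meeting the condition (at least 6 times):
  cart: 7
  fall: 8

cart; fall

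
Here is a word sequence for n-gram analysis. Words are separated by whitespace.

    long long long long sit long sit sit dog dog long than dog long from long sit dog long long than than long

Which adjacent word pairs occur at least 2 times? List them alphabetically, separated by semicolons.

dog long; long long; long sit; long than; sit dog

Bigram counts meeting the condition (at least 2 times):
  dog long: 3
  long long: 4
  long sit: 3
  long than: 2
  sit dog: 2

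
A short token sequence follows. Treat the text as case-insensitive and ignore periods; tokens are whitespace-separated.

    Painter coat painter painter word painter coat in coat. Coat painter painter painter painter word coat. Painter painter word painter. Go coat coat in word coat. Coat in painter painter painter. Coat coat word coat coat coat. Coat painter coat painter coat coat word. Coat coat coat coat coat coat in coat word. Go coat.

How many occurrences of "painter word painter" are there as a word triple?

Scanning the 53 overlapping trigram windows for "painter word painter":
  position 4–6: painter word painter
  position 18–20: painter word painter

2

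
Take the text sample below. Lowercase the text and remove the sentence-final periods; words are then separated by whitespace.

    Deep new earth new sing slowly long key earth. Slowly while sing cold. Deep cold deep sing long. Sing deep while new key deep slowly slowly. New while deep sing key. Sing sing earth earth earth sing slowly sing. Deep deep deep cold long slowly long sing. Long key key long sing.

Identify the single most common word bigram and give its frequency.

Bigram frequencies (highest first):
  long sing: 3
  sing slowly: 2
  slowly long: 2
  long key: 2
  cold deep: 2
  deep cold: 2
  … (33 more, each ≤ 2)

"long sing", 3 times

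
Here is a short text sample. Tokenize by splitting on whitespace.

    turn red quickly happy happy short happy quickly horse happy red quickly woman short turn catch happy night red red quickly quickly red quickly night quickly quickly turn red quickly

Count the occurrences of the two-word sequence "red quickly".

5

Scanning the 29 overlapping bigram windows for "red quickly":
  position 2–3: red quickly
  position 11–12: red quickly
  position 20–21: red quickly
  position 23–24: red quickly
  position 29–30: red quickly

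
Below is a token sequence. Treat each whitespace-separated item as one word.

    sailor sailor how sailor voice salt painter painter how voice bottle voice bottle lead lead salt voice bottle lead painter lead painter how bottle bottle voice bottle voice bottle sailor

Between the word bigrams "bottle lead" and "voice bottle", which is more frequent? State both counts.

"voice bottle" (5 vs 2)

"bottle lead": 2 occurrences
"voice bottle": 5 occurrences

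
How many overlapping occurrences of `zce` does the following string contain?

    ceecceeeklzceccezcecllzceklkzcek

Sliding a length-3 window over the 32 characters (30 positions):
  position 11–13: zce
  position 17–19: zce
  position 23–25: zce
  position 29–31: zce

4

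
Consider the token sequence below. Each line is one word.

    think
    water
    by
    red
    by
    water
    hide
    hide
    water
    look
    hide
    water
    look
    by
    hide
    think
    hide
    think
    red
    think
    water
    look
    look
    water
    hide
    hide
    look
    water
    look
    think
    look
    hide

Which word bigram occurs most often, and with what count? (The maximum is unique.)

"water look", 4 times

Bigram frequencies (highest first):
  water look: 4
  think water: 2
  water hide: 2
  hide hide: 2
  hide water: 2
  look hide: 2
  … (15 more, each ≤ 2)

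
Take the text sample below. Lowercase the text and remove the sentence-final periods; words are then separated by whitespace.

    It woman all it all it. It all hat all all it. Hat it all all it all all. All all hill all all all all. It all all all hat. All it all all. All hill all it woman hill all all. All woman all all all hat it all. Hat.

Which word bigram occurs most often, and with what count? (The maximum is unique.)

"all all", 16 times

Bigram frequencies (highest first):
  all all: 16
  all it: 7
  it all: 7
  all hat: 4
  hill all: 3
  it woman: 2
  … (8 more, each ≤ 2)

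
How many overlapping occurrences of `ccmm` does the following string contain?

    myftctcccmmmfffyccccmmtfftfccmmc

Sliding a length-4 window over the 32 characters (29 positions):
  position 8–11: ccmm
  position 19–22: ccmm
  position 28–31: ccmm

3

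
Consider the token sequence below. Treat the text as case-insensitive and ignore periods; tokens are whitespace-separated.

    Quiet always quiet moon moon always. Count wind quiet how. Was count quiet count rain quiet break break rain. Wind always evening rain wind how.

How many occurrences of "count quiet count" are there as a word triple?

Scanning the 23 overlapping trigram windows for "count quiet count":
  position 12–14: count quiet count

1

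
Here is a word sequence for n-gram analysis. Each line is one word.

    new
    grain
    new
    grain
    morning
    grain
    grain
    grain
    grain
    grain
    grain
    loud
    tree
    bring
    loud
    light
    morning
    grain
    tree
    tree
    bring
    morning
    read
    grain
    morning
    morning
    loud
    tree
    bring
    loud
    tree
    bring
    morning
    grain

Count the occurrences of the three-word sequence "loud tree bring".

3

Scanning the 32 overlapping trigram windows for "loud tree bring":
  position 12–14: loud tree bring
  position 27–29: loud tree bring
  position 30–32: loud tree bring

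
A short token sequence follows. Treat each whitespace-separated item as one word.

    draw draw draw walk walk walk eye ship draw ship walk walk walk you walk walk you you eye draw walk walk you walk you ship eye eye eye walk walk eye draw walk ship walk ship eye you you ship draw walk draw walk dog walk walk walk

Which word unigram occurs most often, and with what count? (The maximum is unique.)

"walk", 20 times

Unigram frequencies (highest first):
  walk: 20
  draw: 8
  eye: 7
  you: 7
  ship: 6
  dog: 1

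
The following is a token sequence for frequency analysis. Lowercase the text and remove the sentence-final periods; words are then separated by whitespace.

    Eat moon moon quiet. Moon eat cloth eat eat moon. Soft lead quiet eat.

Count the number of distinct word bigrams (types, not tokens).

14 tokens → 13 bigram windows in total.
Repeated bigrams (each contributes count−1 duplicates):
  eat moon: 2
1 duplicate windows → 13 − 1 = 12 distinct.

12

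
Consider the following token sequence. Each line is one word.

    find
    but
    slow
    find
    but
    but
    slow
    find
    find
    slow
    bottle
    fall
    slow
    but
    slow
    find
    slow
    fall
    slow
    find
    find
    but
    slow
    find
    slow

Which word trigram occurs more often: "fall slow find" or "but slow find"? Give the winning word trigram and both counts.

"fall slow find": 1 occurrence
"but slow find": 4 occurrences

"but slow find" (4 vs 1)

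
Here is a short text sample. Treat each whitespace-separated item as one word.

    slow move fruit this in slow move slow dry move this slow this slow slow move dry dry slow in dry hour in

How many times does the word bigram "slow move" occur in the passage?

3

Scanning the 22 overlapping bigram windows for "slow move":
  position 1–2: slow move
  position 6–7: slow move
  position 15–16: slow move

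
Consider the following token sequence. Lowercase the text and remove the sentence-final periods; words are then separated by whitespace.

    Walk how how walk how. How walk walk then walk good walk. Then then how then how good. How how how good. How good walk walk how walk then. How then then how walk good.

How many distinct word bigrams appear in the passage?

13

35 tokens → 34 bigram windows in total.
Repeated bigrams (each contributes count−1 duplicates):
  how how: 4
  how walk: 4
  then how: 4
  how good: 3
  walk how: 3
  walk then: 3
  good how: 2
  good walk: 2
  … (4 more repeated)
21 duplicate windows → 34 − 21 = 13 distinct.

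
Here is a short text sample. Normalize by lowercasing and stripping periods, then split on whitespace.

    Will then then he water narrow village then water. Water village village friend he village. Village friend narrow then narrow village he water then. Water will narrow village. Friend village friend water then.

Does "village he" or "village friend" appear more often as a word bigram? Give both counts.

"village friend" (4 vs 1)

"village he": 1 occurrence
"village friend": 4 occurrences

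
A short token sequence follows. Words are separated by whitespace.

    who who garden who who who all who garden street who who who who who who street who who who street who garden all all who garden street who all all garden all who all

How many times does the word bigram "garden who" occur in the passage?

1

Scanning the 34 overlapping bigram windows for "garden who":
  position 3–4: garden who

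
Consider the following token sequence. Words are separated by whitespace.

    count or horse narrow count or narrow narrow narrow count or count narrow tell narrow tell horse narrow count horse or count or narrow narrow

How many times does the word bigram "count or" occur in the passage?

Scanning the 24 overlapping bigram windows for "count or":
  position 1–2: count or
  position 5–6: count or
  position 10–11: count or
  position 22–23: count or

4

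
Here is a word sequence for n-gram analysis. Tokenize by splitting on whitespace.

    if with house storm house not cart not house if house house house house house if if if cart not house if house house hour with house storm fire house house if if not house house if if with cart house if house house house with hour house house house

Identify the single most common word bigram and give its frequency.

"house house", 11 times

Bigram frequencies (highest first):
  house house: 11
  house if: 6
  if if: 4
  not house: 3
  if house: 3
  if with: 2
  … (17 more, each ≤ 2)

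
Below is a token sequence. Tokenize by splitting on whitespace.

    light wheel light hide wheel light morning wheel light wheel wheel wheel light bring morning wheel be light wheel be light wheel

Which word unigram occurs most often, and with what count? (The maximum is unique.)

Unigram frequencies (highest first):
  wheel: 9
  light: 7
  morning: 2
  be: 2
  hide: 1
  bring: 1

"wheel", 9 times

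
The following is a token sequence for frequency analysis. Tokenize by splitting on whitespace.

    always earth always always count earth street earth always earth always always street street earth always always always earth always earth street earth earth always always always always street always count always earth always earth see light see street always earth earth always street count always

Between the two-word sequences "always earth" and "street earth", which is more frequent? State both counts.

"always earth": 7 occurrences
"street earth": 3 occurrences

"always earth" (7 vs 3)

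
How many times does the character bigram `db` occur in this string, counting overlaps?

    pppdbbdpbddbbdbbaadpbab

3

Sliding a length-2 window over the 23 characters (22 positions):
  position 4–5: db
  position 11–12: db
  position 14–15: db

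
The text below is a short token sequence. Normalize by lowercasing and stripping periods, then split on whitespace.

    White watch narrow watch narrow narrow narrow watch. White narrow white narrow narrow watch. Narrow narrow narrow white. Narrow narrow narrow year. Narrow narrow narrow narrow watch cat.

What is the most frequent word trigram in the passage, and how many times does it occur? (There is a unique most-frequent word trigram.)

Trigram frequencies (highest first):
  narrow narrow narrow: 5
  narrow narrow watch: 3
  narrow watch narrow: 2
  watch narrow narrow: 2
  narrow white narrow: 2
  white narrow narrow: 2
  … (10 more, each ≤ 1)

"narrow narrow narrow", 5 times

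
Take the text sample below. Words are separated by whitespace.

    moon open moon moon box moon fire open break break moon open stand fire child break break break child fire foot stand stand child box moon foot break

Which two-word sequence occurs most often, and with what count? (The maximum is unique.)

"break break", 3 times

Bigram frequencies (highest first):
  break break: 3
  moon open: 2
  box moon: 2
  open moon: 1
  moon moon: 1
  moon box: 1
  … (17 more, each ≤ 1)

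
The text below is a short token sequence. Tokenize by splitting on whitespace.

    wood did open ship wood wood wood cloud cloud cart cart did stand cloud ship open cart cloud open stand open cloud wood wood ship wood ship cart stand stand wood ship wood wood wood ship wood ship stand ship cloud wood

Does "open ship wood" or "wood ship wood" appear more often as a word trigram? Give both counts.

"wood ship wood" (3 vs 1)

"open ship wood": 1 occurrence
"wood ship wood": 3 occurrences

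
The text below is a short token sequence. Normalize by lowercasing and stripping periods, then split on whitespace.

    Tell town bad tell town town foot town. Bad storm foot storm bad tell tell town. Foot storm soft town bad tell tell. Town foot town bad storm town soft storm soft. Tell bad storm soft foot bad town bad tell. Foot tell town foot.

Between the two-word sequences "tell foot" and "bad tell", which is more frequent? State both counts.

"tell foot": 1 occurrence
"bad tell": 4 occurrences

"bad tell" (4 vs 1)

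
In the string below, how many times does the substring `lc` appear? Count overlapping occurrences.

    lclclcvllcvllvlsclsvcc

4

Sliding a length-2 window over the 22 characters (21 positions):
  position 1–2: lc
  position 3–4: lc
  position 5–6: lc
  position 9–10: lc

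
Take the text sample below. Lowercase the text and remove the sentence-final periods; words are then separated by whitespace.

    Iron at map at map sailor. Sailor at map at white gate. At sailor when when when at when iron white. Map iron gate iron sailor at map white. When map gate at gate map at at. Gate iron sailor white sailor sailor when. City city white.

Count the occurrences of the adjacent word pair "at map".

4

Scanning the 46 overlapping bigram windows for "at map":
  position 2–3: at map
  position 4–5: at map
  position 8–9: at map
  position 27–28: at map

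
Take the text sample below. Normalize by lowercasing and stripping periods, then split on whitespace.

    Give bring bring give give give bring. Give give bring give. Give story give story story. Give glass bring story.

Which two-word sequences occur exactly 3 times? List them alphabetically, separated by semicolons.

bring give; give bring

Bigram counts meeting the condition (exactly 3 times):
  bring give: 3
  give bring: 3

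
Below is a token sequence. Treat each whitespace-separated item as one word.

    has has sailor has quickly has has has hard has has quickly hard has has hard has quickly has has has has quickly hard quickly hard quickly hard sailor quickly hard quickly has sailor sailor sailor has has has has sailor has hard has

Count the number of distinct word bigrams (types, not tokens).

44 tokens → 43 bigram windows in total.
Repeated bigrams (each contributes count−1 duplicates):
  has has: 11
  quickly hard: 5
  hard has: 4
  has quickly: 4
  hard quickly: 3
  has hard: 3
  has sailor: 3
  quickly has: 3
  … (2 more repeated)
31 duplicate windows → 43 − 31 = 12 distinct.

12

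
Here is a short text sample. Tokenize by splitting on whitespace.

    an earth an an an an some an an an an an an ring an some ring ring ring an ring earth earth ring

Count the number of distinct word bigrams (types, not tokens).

24 tokens → 23 bigram windows in total.
Repeated bigrams (each contributes count−1 duplicates):
  an an: 8
  an ring: 2
  an some: 2
  ring an: 2
  ring ring: 2
11 duplicate windows → 23 − 11 = 12 distinct.

12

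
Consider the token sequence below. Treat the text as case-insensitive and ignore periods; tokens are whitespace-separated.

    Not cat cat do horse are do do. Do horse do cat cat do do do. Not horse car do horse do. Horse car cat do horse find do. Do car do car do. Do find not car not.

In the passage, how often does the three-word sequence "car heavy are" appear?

0

Scanning the 37 overlapping trigram windows for "car heavy are":
  (none found)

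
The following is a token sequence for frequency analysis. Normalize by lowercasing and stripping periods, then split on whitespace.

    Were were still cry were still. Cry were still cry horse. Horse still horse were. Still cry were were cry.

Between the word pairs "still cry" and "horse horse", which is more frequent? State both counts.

"still cry" (4 vs 1)

"still cry": 4 occurrences
"horse horse": 1 occurrence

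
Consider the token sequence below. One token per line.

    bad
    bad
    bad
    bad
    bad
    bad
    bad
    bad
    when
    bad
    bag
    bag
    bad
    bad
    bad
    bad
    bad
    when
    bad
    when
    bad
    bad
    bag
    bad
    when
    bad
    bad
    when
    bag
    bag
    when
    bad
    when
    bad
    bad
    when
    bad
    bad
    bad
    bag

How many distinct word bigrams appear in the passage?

40 tokens → 39 bigram windows in total.
Repeated bigrams (each contributes count−1 duplicates):
  bad bad: 16
  bad when: 7
  when bad: 7
  bad bag: 3
  bag bad: 2
  bag bag: 2
31 duplicate windows → 39 − 31 = 8 distinct.

8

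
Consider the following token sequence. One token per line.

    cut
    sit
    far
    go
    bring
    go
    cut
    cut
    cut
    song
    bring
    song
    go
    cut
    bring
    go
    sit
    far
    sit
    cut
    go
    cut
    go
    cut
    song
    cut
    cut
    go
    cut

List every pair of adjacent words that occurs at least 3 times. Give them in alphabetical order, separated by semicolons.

Bigram counts meeting the condition (at least 3 times):
  cut cut: 3
  cut go: 3
  go cut: 5

cut cut; cut go; go cut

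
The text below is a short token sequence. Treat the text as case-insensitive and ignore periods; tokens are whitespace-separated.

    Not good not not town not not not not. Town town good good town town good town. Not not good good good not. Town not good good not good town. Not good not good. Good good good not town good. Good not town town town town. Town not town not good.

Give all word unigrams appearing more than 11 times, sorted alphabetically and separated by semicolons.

Unigram counts meeting the condition (more than 11 times):
  good: 18
  not: 18
  town: 15

good; not; town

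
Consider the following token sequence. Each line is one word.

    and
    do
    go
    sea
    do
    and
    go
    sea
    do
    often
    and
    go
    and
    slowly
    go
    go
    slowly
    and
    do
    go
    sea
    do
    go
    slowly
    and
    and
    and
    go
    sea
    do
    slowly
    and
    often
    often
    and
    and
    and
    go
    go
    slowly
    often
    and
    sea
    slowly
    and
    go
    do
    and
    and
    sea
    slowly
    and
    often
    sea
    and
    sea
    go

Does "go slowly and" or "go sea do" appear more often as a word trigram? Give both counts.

"go sea do" (4 vs 2)

"go slowly and": 2 occurrences
"go sea do": 4 occurrences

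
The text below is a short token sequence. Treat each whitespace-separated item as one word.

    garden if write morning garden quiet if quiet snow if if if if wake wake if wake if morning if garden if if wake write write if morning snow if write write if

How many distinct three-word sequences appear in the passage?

33 tokens → 31 trigram windows in total.
Repeated trigrams (each contributes count−1 duplicates):
  if if if: 2
  if if wake: 2
  write write if: 2
3 duplicate windows → 31 − 3 = 28 distinct.

28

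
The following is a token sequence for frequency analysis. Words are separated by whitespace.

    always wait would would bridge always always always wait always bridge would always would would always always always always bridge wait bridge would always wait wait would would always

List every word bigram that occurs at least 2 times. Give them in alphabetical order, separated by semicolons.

always always; always bridge; always wait; bridge would; wait would; would always; would would

Bigram counts meeting the condition (at least 2 times):
  always always: 5
  always bridge: 2
  always wait: 3
  bridge would: 2
  wait would: 2
  would always: 4
  would would: 3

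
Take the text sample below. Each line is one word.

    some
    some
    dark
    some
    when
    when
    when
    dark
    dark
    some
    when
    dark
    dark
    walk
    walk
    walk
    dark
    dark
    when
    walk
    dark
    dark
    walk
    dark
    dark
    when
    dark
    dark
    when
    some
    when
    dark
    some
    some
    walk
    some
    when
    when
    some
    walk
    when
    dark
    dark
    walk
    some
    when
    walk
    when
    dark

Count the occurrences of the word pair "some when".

Scanning the 48 overlapping bigram windows for "some when":
  position 4–5: some when
  position 10–11: some when
  position 30–31: some when
  position 36–37: some when
  position 45–46: some when

5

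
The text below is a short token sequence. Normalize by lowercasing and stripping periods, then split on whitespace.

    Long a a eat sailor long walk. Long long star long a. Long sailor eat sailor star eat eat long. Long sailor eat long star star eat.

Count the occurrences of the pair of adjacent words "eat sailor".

2

Scanning the 26 overlapping bigram windows for "eat sailor":
  position 4–5: eat sailor
  position 15–16: eat sailor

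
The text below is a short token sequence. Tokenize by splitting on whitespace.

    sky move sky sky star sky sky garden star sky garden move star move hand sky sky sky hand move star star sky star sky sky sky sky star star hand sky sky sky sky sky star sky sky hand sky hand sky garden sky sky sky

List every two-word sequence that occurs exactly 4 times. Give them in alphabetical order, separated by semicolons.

hand sky; sky star

Bigram counts meeting the condition (exactly 4 times):
  hand sky: 4
  sky star: 4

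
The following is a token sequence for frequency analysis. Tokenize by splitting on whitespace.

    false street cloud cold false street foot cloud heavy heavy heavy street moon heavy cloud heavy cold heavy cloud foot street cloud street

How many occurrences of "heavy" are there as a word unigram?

Scanning the 23 tokens for "heavy":
  position 9: heavy
  position 10: heavy
  position 11: heavy
  position 14: heavy
  position 16: heavy
  position 18: heavy

6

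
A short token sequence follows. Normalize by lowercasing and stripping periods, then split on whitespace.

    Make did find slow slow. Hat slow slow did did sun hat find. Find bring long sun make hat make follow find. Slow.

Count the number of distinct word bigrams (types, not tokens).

20

23 tokens → 22 bigram windows in total.
Repeated bigrams (each contributes count−1 duplicates):
  find slow: 2
  slow slow: 2
2 duplicate windows → 22 − 2 = 20 distinct.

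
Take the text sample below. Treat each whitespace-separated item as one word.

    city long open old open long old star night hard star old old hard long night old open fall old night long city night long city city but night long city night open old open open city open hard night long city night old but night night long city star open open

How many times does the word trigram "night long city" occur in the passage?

Scanning the 50 overlapping trigram windows for "night long city":
  position 21–23: night long city
  position 24–26: night long city
  position 29–31: night long city
  position 40–42: night long city
  position 47–49: night long city

5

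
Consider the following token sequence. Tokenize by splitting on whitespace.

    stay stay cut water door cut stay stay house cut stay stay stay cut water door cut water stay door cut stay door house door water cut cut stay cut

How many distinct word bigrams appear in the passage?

15

30 tokens → 29 bigram windows in total.
Repeated bigrams (each contributes count−1 duplicates):
  cut stay: 4
  stay stay: 4
  cut water: 3
  door cut: 3
  stay cut: 3
  stay door: 2
  water door: 2
14 duplicate windows → 29 − 14 = 15 distinct.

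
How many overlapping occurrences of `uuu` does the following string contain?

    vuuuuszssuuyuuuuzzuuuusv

6

Sliding a length-3 window over the 24 characters (22 positions):
  position 2–4: uuu
  position 3–5: uuu
  position 13–15: uuu
  position 14–16: uuu
  position 19–21: uuu
  position 20–22: uuu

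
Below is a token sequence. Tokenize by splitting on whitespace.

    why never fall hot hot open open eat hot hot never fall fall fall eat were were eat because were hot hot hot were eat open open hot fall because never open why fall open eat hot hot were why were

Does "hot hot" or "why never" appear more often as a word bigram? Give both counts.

"hot hot" (5 vs 1)

"hot hot": 5 occurrences
"why never": 1 occurrence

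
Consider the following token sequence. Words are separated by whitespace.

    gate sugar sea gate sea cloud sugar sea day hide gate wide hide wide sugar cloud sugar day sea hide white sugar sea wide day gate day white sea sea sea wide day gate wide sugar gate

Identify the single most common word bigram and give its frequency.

"sugar sea", 3 times

Bigram frequencies (highest first):
  sugar sea: 3
  cloud sugar: 2
  gate wide: 2
  wide sugar: 2
  sea wide: 2
  wide day: 2
  … (21 more, each ≤ 2)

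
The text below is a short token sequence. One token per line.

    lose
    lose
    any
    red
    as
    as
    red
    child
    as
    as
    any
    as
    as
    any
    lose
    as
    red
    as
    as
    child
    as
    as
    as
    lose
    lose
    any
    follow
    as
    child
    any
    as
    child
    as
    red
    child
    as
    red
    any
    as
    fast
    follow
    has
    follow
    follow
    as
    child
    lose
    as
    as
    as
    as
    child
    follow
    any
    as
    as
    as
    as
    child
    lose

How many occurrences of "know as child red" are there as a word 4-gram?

0

Scanning the 57 overlapping 4-gram windows for "know as child red":
  (none found)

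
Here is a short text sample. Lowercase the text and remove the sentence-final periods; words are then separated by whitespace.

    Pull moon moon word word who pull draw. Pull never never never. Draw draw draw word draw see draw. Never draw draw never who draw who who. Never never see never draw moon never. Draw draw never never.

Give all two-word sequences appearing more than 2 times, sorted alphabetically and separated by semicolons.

draw draw; draw never; never draw; never never

Bigram counts meeting the condition (more than 2 times):
  draw draw: 4
  draw never: 3
  never draw: 4
  never never: 4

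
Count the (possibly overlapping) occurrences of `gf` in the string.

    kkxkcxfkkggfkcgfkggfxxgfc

4

Sliding a length-2 window over the 25 characters (24 positions):
  position 11–12: gf
  position 15–16: gf
  position 19–20: gf
  position 23–24: gf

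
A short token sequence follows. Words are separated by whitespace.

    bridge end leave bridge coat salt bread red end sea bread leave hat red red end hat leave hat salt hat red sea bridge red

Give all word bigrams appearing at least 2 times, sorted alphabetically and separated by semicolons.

hat red; leave hat; red end

Bigram counts meeting the condition (at least 2 times):
  hat red: 2
  leave hat: 2
  red end: 2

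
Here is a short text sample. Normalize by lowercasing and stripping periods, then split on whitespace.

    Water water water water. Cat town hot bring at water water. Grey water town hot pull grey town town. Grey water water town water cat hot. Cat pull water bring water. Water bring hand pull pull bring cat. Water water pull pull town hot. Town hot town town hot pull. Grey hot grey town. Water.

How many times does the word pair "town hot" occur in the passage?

Scanning the 54 overlapping bigram windows for "town hot":
  position 6–7: town hot
  position 14–15: town hot
  position 43–44: town hot
  position 45–46: town hot
  position 48–49: town hot

5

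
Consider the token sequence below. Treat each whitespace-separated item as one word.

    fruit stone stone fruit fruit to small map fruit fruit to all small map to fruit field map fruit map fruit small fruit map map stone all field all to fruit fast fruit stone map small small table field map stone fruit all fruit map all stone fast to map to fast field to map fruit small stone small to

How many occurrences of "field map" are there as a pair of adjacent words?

2

Scanning the 59 overlapping bigram windows for "field map":
  position 17–18: field map
  position 39–40: field map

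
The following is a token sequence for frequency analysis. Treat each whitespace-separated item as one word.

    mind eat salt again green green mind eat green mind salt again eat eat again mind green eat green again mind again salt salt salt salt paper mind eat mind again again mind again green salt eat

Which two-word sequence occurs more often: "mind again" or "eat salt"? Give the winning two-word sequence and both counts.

"mind again" (3 vs 1)

"mind again": 3 occurrences
"eat salt": 1 occurrence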